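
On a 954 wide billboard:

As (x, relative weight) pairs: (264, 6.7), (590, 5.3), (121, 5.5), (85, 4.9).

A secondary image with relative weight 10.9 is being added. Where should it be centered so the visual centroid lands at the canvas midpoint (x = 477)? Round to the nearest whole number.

With the secondary image, Σw becomes 6.7 + 5.3 + 5.5 + 4.9 + 10.9 = 33.3.
x: need Σw·x = 33.3·477 = 15884.1. Existing = 6.7·264 + 5.3·590 + 5.5·121 + 4.9·85 = 5977.8. Remainder 9906.3 / 10.9 ≈ 908.83.

x ≈ 909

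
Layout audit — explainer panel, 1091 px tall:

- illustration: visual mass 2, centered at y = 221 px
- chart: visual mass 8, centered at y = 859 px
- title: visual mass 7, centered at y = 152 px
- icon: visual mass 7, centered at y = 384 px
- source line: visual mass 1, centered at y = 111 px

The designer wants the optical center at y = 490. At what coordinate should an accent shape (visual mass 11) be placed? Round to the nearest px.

y ≈ 588

New total weight: (2 + 8 + 7 + 7 + 1) + 11 = 36.
y: target moment 36×490 = 17640; current 2·221 + 8·859 + 7·152 + 7·384 + 1·111 = 11177; the accent shape supplies 6463, so y = 6463/11 ≈ 587.55.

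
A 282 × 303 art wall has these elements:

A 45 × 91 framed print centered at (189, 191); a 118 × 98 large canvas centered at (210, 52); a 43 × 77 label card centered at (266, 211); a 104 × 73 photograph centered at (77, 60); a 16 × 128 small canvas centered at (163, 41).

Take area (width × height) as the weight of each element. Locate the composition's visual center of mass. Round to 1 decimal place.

(174.8, 91.6)

Taking area as weight: framed print 45·91 = 4095, large canvas 118·98 = 11564, label card 43·77 = 3311, photograph 104·73 = 7592, small canvas 16·128 = 2048. Sum 28610.
x-moment: 4095·189 + 11564·210 + 3311·266 + 7592·77 + 2048·163 = 5001529; centroid 5001529/28610 ≈ 174.82.
y-moment: 4095·191 + 11564·52 + 3311·211 + 7592·60 + 2048·41 = 2621582; centroid 2621582/28610 ≈ 91.63.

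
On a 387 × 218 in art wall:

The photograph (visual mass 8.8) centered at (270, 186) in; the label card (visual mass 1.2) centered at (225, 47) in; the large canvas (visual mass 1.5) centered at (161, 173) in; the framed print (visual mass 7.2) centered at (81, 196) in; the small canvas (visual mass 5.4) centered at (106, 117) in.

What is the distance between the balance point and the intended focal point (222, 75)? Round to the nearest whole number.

Σw = 8.8 + 1.2 + 1.5 + 7.2 + 5.4 = 24.1.
Σw·x = 8.8·270 + 1.2·225 + 1.5·161 + 7.2·81 + 5.4·106 = 4043.1, so x̄ = 4043.1/24.1 ≈ 167.76.
Σw·y = 8.8·186 + 1.2·47 + 1.5·173 + 7.2·196 + 5.4·117 = 3995.7, so ȳ = 3995.7/24.1 ≈ 165.80.
Offset from (222, 75): Δx ≈ -54.24, Δy ≈ 90.80; distance = √(Δx² + Δy²) ≈ 105.76.

≈ 106 in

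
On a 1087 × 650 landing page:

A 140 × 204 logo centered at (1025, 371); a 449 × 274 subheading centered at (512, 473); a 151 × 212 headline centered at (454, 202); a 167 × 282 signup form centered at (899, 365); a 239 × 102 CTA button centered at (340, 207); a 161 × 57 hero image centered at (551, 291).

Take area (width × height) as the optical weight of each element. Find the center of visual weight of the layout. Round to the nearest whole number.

Areas: logo 140·204 = 28560, subheading 449·274 = 123026, headline 151·212 = 32012, signup form 167·282 = 47094, CTA button 239·102 = 24378, hero image 161·57 = 9177. Total weight = 264247.
Σw·x = 162479313; x̄ = 162479313/264247 ≈ 614.88.
y: moment 100159545 / weight 264247 ≈ 379.04

(615, 379)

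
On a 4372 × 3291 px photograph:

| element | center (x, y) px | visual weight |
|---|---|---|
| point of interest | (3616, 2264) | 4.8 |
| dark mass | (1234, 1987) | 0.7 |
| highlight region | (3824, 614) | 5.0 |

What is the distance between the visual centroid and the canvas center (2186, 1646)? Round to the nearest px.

≈ 1383 px

Σw = 4.8 + 0.7 + 5.0 = 10.5.
x-moment: 4.8·3616 + 0.7·1234 + 5.0·3824 = 37340.6; centroid 37340.6/10.5 ≈ 3556.25.
y-moment: 4.8·2264 + 0.7·1987 + 5.0·614 = 15328.1; centroid 15328.1/10.5 ≈ 1459.82.
From (2186, 1646): dx = 1370.25, dy = -186.18, so the distance is √(dx²+dy²) ≈ 1382.84.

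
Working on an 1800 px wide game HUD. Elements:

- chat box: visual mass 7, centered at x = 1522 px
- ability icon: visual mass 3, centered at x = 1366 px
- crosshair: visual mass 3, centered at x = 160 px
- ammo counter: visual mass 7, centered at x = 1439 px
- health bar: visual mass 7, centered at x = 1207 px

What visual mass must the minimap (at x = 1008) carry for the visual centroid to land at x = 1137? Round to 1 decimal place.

Existing Σw = 27 (7 + 3 + 3 + 7 + 7); existing moment 7·1522 + 3·1366 + 3·160 + 7·1439 + 7·1207 = 33754.
Set Σw·x/Σw = 1137: (33754 + 1008w) = 1137·(27 + w).
Rearranging, w·(1008 − 1137) = 1137·27 − 33754 = -3055, so w ≈ -3055/-129 = 23.68.

w ≈ 23.7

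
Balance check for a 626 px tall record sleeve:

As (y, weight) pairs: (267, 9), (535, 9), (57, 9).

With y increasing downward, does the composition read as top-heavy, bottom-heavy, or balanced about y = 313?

Weights sum to 9 + 9 + 9 = 27.
Σw·y = 9·267 + 9·535 + 9·57 = 7731, so ȳ = 7731/27 ≈ 286.33.
286.3 vs midline 313 → top-heavy.

top-heavy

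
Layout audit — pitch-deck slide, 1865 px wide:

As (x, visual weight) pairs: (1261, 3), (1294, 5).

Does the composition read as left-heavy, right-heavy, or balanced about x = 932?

right-heavy

Weights sum to 3 + 5 = 8.
Σw·x = 3·1261 + 5·1294 = 10253, so x̄ = 10253/8 ≈ 1281.62.
1281.6 lies right of the midline 932, so the layout is right-heavy.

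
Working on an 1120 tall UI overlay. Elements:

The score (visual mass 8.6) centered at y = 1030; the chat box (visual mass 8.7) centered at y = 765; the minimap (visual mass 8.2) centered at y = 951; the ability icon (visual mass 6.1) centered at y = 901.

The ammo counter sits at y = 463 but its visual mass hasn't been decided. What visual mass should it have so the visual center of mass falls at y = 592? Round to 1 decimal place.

w ≈ 78.3

Known weights sum to 8.6 + 8.7 + 8.2 + 6.1 = 31.6; their moment is 8.6·1030 + 8.7·765 + 8.2·951 + 6.1·901 = 28807.8.
For the centroid to hit 592: (28807.8 + w·463) / (31.6 + w) = 592.
Solving: w = (592·31.6 − 28807.8) / (463 − 592) = -10100.6 / -129 ≈ 78.30.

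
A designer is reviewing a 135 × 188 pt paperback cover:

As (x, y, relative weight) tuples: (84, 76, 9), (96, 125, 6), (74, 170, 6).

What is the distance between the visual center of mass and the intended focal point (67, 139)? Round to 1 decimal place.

≈ 28.3 pt

Total weight = 9 + 6 + 6 = 21.
x-moment: 9·84 + 6·96 + 6·74 = 1776; centroid 1776/21 ≈ 84.57.
y-moment: 9·76 + 6·125 + 6·170 = 2454; centroid 2454/21 ≈ 116.86.
Offset from (67, 139): Δx ≈ 17.57, Δy ≈ -22.14; distance = √(Δx² + Δy²) ≈ 28.27.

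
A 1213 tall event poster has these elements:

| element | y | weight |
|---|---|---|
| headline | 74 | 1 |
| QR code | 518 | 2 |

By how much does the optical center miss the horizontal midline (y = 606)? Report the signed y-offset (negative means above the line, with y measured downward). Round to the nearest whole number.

≈ -236

Weights sum to 1 + 2 = 3.
y: (1·74 + 2·518) / 3 = 1110 / 3 ≈ 370.00
Against y = 606, that's 370.00 − 606 = -236.00.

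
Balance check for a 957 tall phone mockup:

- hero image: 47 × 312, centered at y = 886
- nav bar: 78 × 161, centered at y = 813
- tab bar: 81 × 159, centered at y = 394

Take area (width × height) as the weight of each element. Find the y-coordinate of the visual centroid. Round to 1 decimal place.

y ≈ 705.1

Areas: hero image 47·312 = 14664, nav bar 78·161 = 12558, tab bar 81·159 = 12879. Total weight = 40101.
y: (14664·886 + 12558·813 + 12879·394) / 40101 = 28276284 / 40101 ≈ 705.13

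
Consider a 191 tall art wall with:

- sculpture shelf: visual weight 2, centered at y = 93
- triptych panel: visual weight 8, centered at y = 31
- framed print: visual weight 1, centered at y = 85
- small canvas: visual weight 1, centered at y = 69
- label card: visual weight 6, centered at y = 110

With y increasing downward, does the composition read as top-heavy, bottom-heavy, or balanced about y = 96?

Σw = 2 + 8 + 1 + 1 + 6 = 18.
Σw·y = 2·93 + 8·31 + 1·85 + 1·69 + 6·110 = 1248, so ȳ = 1248/18 ≈ 69.33.
69.3 vs midline 96 → top-heavy.

top-heavy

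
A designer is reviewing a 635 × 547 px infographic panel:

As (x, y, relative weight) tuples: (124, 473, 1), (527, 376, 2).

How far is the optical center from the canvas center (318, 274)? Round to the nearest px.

Weights sum to 1 + 2 = 3.
x: (1·124 + 2·527) / 3 = 1178 / 3 ≈ 392.67
y: (1·473 + 2·376) / 3 = 1225 / 3 ≈ 408.33
From (318, 274): dx = 74.67, dy = 134.33, so the distance is √(dx²+dy²) ≈ 153.69.

≈ 154 px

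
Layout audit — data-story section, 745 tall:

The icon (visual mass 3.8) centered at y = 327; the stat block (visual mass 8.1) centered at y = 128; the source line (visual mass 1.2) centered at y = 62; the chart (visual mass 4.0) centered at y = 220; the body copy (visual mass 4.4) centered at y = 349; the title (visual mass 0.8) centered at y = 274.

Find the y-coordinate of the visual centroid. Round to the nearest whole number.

y ≈ 224

Σw = 3.8 + 8.1 + 1.2 + 4.0 + 4.4 + 0.8 = 22.3.
y: moment 4988.6 / weight 22.3 ≈ 223.70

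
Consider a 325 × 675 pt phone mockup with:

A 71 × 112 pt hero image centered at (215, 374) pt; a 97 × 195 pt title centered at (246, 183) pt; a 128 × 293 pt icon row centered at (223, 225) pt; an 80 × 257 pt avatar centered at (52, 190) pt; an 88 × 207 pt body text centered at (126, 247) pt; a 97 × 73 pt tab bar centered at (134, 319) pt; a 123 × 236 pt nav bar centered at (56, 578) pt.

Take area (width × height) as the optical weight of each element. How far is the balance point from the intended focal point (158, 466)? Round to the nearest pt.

≈ 162 pt

Areas: hero image 71·112 = 7952, title 97·195 = 18915, icon row 128·293 = 37504, avatar 80·257 = 20560, body text 88·207 = 18216, tab bar 97·73 = 7081, nav bar 123·236 = 29028. Total weight = 139256.
x: moment 20664920 / weight 139256 ≈ 148.40
y: moment 42316668 / weight 139256 ≈ 303.88
From (158, 466): dx = -9.60, dy = -162.12, so the distance is √(dx²+dy²) ≈ 162.41.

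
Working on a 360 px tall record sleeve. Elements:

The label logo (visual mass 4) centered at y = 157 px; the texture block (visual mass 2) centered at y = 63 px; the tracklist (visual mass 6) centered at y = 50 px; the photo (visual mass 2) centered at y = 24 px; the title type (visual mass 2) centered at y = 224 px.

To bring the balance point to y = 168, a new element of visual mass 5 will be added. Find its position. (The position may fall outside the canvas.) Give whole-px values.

With the new element, Σw becomes 4 + 2 + 6 + 2 + 2 + 5 = 21.
Along y: (1550 + 5·y) / 21 = 168 (existing moment 4·157 + 2·63 + 6·50 + 2·24 + 2·224 = 1550) ⇒ y = (3528 − 1550) / 5 ≈ 395.60.

y ≈ 396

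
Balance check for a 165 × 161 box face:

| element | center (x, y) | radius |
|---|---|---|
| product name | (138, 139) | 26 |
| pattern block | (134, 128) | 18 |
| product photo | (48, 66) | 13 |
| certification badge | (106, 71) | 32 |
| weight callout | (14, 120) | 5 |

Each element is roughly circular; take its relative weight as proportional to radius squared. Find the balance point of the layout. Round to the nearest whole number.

(114, 100)

Weights ∝ r²: product name 26² = 676, pattern block 18² = 324, product photo 13² = 169, certification badge 32² = 1024, weight callout 5² = 25; Σw = 2218.
x: (676·138 + 324·134 + 169·48 + 1024·106 + 25·14) / 2218 = 253710 / 2218 ≈ 114.39
y: (676·139 + 324·128 + 169·66 + 1024·71 + 25·120) / 2218 = 222294 / 2218 ≈ 100.22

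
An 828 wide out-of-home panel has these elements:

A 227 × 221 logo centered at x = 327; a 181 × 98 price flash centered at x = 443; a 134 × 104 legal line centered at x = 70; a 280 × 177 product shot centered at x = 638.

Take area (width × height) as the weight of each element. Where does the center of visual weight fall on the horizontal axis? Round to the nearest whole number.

Taking area as weight: logo 227·221 = 50167, price flash 181·98 = 17738, legal line 134·104 = 13936, product shot 280·177 = 49560. Sum 131401.
Σw·x = 50167·327 + 17738·443 + 13936·70 + 49560·638 = 56857343, so x̄ = 56857343/131401 ≈ 432.70.

x ≈ 433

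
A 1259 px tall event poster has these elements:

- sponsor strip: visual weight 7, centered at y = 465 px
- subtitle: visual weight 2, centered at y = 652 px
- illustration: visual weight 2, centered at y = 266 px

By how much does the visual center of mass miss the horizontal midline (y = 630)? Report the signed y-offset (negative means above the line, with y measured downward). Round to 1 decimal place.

Σw = 7 + 2 + 2 = 11.
y-moment: 7·465 + 2·652 + 2·266 = 5091; centroid 5091/11 ≈ 462.82.
Against y = 630, that's 462.82 − 630 = -167.18.

≈ -167.2 px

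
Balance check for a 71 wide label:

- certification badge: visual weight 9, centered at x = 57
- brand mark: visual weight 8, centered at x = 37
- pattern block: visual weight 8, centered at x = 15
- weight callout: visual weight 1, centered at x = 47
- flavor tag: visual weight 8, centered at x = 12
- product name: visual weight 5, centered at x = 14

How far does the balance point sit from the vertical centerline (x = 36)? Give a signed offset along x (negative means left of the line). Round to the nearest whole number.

Total weight = 9 + 8 + 8 + 1 + 8 + 5 = 39.
x: (9·57 + 8·37 + 8·15 + 1·47 + 8·12 + 5·14) / 39 = 1142 / 39 ≈ 29.28
Difference: 29.28 − 36 ≈ -6.72.

≈ -7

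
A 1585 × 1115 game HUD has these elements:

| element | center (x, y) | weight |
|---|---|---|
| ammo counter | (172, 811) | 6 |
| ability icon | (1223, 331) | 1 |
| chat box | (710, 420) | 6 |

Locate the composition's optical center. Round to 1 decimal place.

Total weight = 6 + 1 + 6 = 13.
Σw·x = 6·172 + 1·1223 + 6·710 = 6515, so x̄ = 6515/13 ≈ 501.15.
Σw·y = 6·811 + 1·331 + 6·420 = 7717, so ȳ = 7717/13 ≈ 593.62.

(501.2, 593.6)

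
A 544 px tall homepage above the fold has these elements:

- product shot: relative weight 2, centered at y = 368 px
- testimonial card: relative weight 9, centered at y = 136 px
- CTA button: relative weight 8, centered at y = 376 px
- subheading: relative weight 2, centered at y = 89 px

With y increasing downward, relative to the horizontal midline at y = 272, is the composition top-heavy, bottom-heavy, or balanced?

Total weight = 2 + 9 + 8 + 2 = 21.
y-moment: 2·368 + 9·136 + 8·376 + 2·89 = 5146; centroid 5146/21 ≈ 245.05.
Since 245.0 is above (smaller y than) 272, the composition reads top-heavy.

top-heavy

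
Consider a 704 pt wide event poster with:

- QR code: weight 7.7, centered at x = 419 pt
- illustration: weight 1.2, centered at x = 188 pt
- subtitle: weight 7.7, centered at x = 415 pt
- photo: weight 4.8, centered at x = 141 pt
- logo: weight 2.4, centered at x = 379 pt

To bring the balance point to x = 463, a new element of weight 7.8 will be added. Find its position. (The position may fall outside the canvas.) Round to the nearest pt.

New total weight: (7.7 + 1.2 + 7.7 + 4.8 + 2.4) + 7.8 = 31.6.
x: target moment 31.6×463 = 14630.8; current 7.7·419 + 1.2·188 + 7.7·415 + 4.8·141 + 2.4·379 = 8233.8; the new element supplies 6397.0, so x = 6397.0/7.8 ≈ 820.13.

x ≈ 820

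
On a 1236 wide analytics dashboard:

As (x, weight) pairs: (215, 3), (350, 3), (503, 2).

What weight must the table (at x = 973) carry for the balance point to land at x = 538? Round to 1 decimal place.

w ≈ 3.7

Fixed elements: Σw = 3 + 3 + 2 = 8, Σw·x = 3·215 + 3·350 + 2·503 = 2701.
For the centroid to hit 538: (2701 + w·973) / (8 + w) = 538.
So w = (538·8 − 2701)/(973 − 538) = 1603/435 ≈ 3.69.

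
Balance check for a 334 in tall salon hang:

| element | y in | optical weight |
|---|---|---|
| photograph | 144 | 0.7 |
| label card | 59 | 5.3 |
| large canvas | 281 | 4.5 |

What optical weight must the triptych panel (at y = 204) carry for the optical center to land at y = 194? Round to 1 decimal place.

Existing Σw = 10.5 (0.7 + 5.3 + 4.5); existing moment 0.7·144 + 5.3·59 + 4.5·281 = 1678.0.
Balance at y = 194 requires (1678.0 + w·204) / (10.5 + w) = 194.
So w = (194·10.5 − 1678.0)/(204 − 194) = 359.0/10 ≈ 35.90.

w ≈ 35.9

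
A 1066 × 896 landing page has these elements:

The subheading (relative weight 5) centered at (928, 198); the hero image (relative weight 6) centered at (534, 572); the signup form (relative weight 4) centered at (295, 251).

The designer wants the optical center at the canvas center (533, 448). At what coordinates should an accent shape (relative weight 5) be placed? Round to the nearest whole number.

(327, 707)

New total weight: (5 + 6 + 4) + 5 = 20.
x: need Σw·x = 20·533 = 10660. Existing = 5·928 + 6·534 + 4·295 = 9024. Remainder 1636 / 5 ≈ 327.20.
y: need Σw·y = 20·448 = 8960. Existing = 5·198 + 6·572 + 4·251 = 5426. Remainder 3534 / 5 ≈ 706.80.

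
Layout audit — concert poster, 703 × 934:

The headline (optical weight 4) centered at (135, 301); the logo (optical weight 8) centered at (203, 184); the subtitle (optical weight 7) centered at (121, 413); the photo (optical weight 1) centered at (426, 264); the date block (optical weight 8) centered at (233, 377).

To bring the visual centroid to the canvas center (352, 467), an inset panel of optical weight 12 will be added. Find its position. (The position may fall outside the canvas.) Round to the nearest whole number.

(732, 819)

After adding the inset panel, total weight = 4 + 8 + 7 + 1 + 8 + 12 = 40.
x: target moment 40×352 = 14080; current 4·135 + 8·203 + 7·121 + 1·426 + 8·233 = 5301; the inset panel supplies 8779, so x = 8779/12 ≈ 731.58.
y: target moment 40×467 = 18680; current 4·301 + 8·184 + 7·413 + 1·264 + 8·377 = 8847; the inset panel supplies 9833, so y = 9833/12 ≈ 819.42.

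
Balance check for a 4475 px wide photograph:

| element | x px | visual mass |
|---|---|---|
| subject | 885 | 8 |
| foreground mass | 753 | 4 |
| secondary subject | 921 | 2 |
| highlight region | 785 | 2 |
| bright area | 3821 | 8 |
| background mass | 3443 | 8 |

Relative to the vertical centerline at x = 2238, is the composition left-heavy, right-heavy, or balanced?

balanced

Total weight = 8 + 4 + 2 + 2 + 8 + 8 = 32.
Σw·x = 71616; x̄ = 71616/32 ≈ 2238.00.
That equals the midline 2238 — balanced.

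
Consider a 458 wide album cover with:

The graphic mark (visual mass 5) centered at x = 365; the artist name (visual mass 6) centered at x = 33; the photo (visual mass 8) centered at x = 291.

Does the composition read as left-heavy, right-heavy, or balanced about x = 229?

balanced

Weights sum to 5 + 6 + 8 = 19.
Σw·x = 5·365 + 6·33 + 8·291 = 4351, so x̄ = 4351/19 ≈ 229.00.
That equals the midline 229 — balanced.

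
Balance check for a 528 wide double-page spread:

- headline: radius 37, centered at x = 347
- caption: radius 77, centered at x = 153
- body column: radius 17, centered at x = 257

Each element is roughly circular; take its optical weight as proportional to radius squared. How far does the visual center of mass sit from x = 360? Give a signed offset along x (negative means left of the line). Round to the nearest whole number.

r² weights: headline 37² = 1369, caption 77² = 5929, body column 17² = 289. Total = 7587.
x-moment: 1369·347 + 5929·153 + 289·257 = 1456453; centroid 1456453/7587 ≈ 191.97.
Against x = 360, that's 191.97 − 360 = -168.03.

≈ -168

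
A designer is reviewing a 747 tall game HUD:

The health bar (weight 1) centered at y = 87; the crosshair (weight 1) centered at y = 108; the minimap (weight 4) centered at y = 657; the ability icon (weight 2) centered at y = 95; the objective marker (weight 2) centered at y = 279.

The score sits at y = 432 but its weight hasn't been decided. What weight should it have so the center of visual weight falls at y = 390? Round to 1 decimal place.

w ≈ 7.8

Existing Σw = 10 (1 + 1 + 4 + 2 + 2); existing moment 1·87 + 1·108 + 4·657 + 2·95 + 2·279 = 3571.
Set Σw·y/Σw = 390: (3571 + 432w) = 390·(10 + w).
Solving: w = (390·10 − 3571) / (432 − 390) = 329 / 42 ≈ 7.83.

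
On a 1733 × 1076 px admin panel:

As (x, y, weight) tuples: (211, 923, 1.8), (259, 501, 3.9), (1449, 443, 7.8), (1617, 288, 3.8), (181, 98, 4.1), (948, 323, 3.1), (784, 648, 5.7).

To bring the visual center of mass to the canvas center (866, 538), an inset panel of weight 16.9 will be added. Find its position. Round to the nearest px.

(817, 715)

After adding the inset panel, total weight = 1.8 + 3.9 + 7.8 + 3.8 + 4.1 + 3.1 + 5.7 + 16.9 = 47.1.
x: target moment 47.1×866 = 40788.6; current 1.8·211 + 3.9·259 + 7.8·1449 + 3.8·1617 + 4.1·181 + 3.1·948 + 5.7·784 = 26986.4; the inset panel supplies 13802.2, so x = 13802.2/16.9 ≈ 816.70.
y: target moment 47.1×538 = 25339.8; current 1.8·923 + 3.9·501 + 7.8·443 + 3.8·288 + 4.1·98 + 3.1·323 + 5.7·648 = 13261.8; the inset panel supplies 12078.0, so y = 12078.0/16.9 ≈ 714.67.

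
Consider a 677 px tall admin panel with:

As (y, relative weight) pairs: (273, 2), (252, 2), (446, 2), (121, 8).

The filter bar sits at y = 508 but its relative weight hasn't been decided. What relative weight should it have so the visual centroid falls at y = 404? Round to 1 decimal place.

Known weights sum to 2 + 2 + 2 + 8 = 14; their moment is 2·273 + 2·252 + 2·446 + 8·121 = 2910.
Balance at y = 404 requires (2910 + w·508) / (14 + w) = 404.
So w = (404·14 − 2910)/(508 − 404) = 2746/104 ≈ 26.40.

w ≈ 26.4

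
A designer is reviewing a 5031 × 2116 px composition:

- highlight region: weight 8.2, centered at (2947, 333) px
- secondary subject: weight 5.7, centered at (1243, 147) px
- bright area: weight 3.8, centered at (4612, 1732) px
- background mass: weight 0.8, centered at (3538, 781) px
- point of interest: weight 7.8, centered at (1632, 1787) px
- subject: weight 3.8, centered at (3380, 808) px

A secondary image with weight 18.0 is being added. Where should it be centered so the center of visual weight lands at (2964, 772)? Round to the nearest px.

With the secondary image, Σw becomes 8.2 + 5.7 + 3.8 + 0.8 + 7.8 + 3.8 + 18.0 = 48.1.
x: target moment 48.1×2964 = 142568.4; current 8.2·2947 + 5.7·1243 + 3.8·4612 + 0.8·3538 + 7.8·1632 + 3.8·3380 = 77180.1; the secondary image supplies 65388.3, so x = 65388.3/18.0 ≈ 3632.68.
y: target moment 48.1×772 = 37133.2; current 8.2·333 + 5.7·147 + 3.8·1732 + 0.8·781 + 7.8·1787 + 3.8·808 = 27783.9; the secondary image supplies 9349.3, so y = 9349.3/18.0 ≈ 519.41.

(3633, 519)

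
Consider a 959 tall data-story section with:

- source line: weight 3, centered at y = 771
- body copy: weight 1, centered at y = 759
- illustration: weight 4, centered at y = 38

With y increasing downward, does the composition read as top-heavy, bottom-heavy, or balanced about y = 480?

Σw = 3 + 1 + 4 = 8.
y: (3·771 + 1·759 + 4·38) / 8 = 3224 / 8 ≈ 403.00
403.0 lies above (smaller y than) the midline 480, so the layout is top-heavy.

top-heavy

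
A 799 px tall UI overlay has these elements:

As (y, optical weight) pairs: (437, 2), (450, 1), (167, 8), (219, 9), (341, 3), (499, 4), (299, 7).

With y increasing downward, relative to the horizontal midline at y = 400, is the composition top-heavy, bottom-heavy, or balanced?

top-heavy

Σw = 2 + 1 + 8 + 9 + 3 + 4 + 7 = 34.
y: moment 9743 / weight 34 ≈ 286.56
Since 286.6 is above (smaller y than) 400, the composition reads top-heavy.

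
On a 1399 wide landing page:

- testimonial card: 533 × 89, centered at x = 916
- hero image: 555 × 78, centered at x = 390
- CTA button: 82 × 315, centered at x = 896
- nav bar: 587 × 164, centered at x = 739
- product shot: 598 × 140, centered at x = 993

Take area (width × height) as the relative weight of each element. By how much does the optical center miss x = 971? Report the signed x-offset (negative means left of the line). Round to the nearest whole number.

≈ -169

Taking area as weight: testimonial card 533·89 = 47437, hero image 555·78 = 43290, CTA button 82·315 = 25830, nav bar 587·164 = 96268, product shot 598·140 = 83720. Sum 296545.
x-moment: 47437·916 + 43290·390 + 25830·896 + 96268·739 + 83720·993 = 237755084; centroid 237755084/296545 ≈ 801.75.
Against x = 971, that's 801.75 − 971 = -169.25.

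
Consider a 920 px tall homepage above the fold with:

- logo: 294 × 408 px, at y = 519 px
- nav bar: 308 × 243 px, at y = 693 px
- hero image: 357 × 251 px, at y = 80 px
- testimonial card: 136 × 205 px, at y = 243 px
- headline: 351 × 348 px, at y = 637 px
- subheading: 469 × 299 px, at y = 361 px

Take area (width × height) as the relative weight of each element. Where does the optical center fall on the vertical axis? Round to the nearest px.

y ≈ 446

Taking area as weight: logo 294·408 = 119952, nav bar 308·243 = 74844, hero image 357·251 = 89607, testimonial card 136·205 = 27880, headline 351·348 = 122148, subheading 469·299 = 140231. Sum 574662.
Σw·y = 256497047; ȳ = 256497047/574662 ≈ 446.34.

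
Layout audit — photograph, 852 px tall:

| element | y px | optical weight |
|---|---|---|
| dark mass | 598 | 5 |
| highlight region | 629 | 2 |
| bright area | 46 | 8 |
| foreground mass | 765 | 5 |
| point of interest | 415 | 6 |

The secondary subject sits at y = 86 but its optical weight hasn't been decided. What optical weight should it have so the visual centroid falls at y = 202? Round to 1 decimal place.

w ≈ 49.0

Existing Σw = 26 (5 + 2 + 8 + 5 + 6); existing moment 5·598 + 2·629 + 8·46 + 5·765 + 6·415 = 10931.
Set Σw·y/Σw = 202: (10931 + 86w) = 202·(26 + w).
Rearranging, w·(86 − 202) = 202·26 − 10931 = -5679, so w ≈ -5679/-116 = 48.96.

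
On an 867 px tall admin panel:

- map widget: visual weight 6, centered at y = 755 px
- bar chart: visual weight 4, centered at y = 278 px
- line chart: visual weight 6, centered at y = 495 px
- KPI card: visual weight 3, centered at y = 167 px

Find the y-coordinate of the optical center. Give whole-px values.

y ≈ 480

Total weight = 6 + 4 + 6 + 3 = 19.
Σw·y = 6·755 + 4·278 + 6·495 + 3·167 = 9113, so ȳ = 9113/19 ≈ 479.63.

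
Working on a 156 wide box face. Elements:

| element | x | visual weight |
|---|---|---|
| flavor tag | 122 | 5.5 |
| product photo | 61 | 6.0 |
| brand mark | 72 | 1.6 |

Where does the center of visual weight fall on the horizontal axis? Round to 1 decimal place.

Total weight = 5.5 + 6.0 + 1.6 = 13.1.
x: (5.5·122 + 6.0·61 + 1.6·72) / 13.1 = 1152.2 / 13.1 ≈ 87.95

x ≈ 88.0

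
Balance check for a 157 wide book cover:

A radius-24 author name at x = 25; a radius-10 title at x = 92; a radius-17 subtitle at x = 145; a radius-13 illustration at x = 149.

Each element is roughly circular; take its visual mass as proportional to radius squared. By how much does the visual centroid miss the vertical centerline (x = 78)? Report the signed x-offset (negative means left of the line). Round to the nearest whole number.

r² weights: author name 24² = 576, title 10² = 100, subtitle 17² = 289, illustration 13² = 169. Total = 1134.
Σw·x = 576·25 + 100·92 + 289·145 + 169·149 = 90686, so x̄ = 90686/1134 ≈ 79.97.
Difference: 79.97 − 78 ≈ 1.97.

≈ 2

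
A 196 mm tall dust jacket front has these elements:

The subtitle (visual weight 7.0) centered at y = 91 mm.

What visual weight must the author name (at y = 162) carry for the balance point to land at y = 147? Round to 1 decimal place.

The single fixed element contributes weight 7.0, moment 7.0·91 = 637.0.
Set Σw·y/Σw = 147: (637.0 + 162w) = 147·(7.0 + w).
So w = (147·7.0 − 637.0)/(162 − 147) = 392.0/15 ≈ 26.13.

w ≈ 26.1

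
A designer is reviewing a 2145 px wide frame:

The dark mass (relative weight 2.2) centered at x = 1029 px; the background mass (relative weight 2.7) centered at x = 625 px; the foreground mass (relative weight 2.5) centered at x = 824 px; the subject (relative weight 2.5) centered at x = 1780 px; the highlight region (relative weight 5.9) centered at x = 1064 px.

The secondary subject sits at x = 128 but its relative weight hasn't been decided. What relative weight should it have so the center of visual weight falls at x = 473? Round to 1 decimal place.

w ≈ 26.9

Existing Σw = 15.8 (2.2 + 2.7 + 2.5 + 2.5 + 5.9); existing moment 2.2·1029 + 2.7·625 + 2.5·824 + 2.5·1780 + 5.9·1064 = 16738.9.
For the centroid to hit 473: (16738.9 + w·128) / (15.8 + w) = 473.
Rearranging, w·(128 − 473) = 473·15.8 − 16738.9 = -9265.5, so w ≈ -9265.5/-345 = 26.86.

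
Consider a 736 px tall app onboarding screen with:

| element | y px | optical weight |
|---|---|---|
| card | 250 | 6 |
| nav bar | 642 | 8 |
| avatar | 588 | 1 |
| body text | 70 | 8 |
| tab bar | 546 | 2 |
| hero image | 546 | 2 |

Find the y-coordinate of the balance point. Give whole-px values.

y ≈ 369

Total weight = 6 + 8 + 1 + 8 + 2 + 2 = 27.
Σw·y = 6·250 + 8·642 + 1·588 + 8·70 + 2·546 + 2·546 = 9968, so ȳ = 9968/27 ≈ 369.19.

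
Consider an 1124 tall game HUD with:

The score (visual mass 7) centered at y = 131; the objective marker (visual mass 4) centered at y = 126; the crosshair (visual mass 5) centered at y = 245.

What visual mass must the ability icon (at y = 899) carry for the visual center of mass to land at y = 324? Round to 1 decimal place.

Known weights sum to 7 + 4 + 5 = 16; their moment is 7·131 + 4·126 + 5·245 = 2646.
For the centroid to hit 324: (2646 + w·899) / (16 + w) = 324.
So w = (324·16 − 2646)/(899 − 324) = 2538/575 ≈ 4.41.

w ≈ 4.4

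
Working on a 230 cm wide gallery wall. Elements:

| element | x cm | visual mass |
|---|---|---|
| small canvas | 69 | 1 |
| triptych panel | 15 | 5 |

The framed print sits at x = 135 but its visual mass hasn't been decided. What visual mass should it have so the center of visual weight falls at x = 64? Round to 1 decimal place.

Fixed elements: Σw = 1 + 5 = 6, Σw·x = 1·69 + 5·15 = 144.
Balance at x = 64 requires (144 + w·135) / (6 + w) = 64.
Solving: w = (64·6 − 144) / (135 − 64) = 240 / 71 ≈ 3.38.

w ≈ 3.4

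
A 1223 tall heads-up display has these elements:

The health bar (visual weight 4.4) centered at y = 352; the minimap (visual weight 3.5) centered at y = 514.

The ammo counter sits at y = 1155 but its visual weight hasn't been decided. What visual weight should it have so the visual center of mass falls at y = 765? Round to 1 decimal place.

w ≈ 6.9

Existing Σw = 7.9 (4.4 + 3.5); existing moment 4.4·352 + 3.5·514 = 3347.8.
For the centroid to hit 765: (3347.8 + w·1155) / (7.9 + w) = 765.
Solving: w = (765·7.9 − 3347.8) / (1155 − 765) = 2695.7 / 390 ≈ 6.91.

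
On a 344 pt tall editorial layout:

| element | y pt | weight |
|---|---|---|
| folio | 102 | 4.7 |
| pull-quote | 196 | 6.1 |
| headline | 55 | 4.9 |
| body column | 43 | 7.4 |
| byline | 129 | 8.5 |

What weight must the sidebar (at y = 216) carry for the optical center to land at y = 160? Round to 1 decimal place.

w ≈ 30.3

Fixed elements: Σw = 4.7 + 6.1 + 4.9 + 7.4 + 8.5 = 31.6, Σw·y = 4.7·102 + 6.1·196 + 4.9·55 + 7.4·43 + 8.5·129 = 3359.2.
Balance at y = 160 requires (3359.2 + w·216) / (31.6 + w) = 160.
So w = (160·31.6 − 3359.2)/(216 − 160) = 1696.8/56 ≈ 30.30.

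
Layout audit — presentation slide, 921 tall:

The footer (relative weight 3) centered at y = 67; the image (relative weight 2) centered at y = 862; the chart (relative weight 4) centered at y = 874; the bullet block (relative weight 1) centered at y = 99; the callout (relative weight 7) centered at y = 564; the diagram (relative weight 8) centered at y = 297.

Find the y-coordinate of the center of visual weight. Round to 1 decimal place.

y ≈ 473.8

Σw = 3 + 2 + 4 + 1 + 7 + 8 = 25.
Σw·y = 11844; ȳ = 11844/25 ≈ 473.76.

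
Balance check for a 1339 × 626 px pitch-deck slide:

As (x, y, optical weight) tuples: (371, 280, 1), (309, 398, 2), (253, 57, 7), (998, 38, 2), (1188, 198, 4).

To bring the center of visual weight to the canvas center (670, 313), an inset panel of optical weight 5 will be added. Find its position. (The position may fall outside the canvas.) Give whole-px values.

(912, 846)

After adding the inset panel, total weight = 1 + 2 + 7 + 2 + 4 + 5 = 21.
x: target moment 21×670 = 14070; current 1·371 + 2·309 + 7·253 + 2·998 + 4·1188 = 9508; the inset panel supplies 4562, so x = 4562/5 ≈ 912.40.
y: target moment 21×313 = 6573; current 1·280 + 2·398 + 7·57 + 2·38 + 4·198 = 2343; the inset panel supplies 4230, so y = 4230/5 ≈ 846.00.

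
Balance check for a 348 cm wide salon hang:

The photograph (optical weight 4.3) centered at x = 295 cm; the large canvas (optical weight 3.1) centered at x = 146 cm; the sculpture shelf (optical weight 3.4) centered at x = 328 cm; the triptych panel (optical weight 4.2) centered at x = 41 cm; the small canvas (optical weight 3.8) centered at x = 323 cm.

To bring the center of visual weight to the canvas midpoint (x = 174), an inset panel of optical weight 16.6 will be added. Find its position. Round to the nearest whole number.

x ≈ 116

After adding the inset panel, total weight = 4.3 + 3.1 + 3.4 + 4.2 + 3.8 + 16.6 = 35.4.
x: target moment 35.4×174 = 6159.6; current 4.3·295 + 3.1·146 + 3.4·328 + 4.2·41 + 3.8·323 = 4235.9; the inset panel supplies 1923.7, so x = 1923.7/16.6 ≈ 115.89.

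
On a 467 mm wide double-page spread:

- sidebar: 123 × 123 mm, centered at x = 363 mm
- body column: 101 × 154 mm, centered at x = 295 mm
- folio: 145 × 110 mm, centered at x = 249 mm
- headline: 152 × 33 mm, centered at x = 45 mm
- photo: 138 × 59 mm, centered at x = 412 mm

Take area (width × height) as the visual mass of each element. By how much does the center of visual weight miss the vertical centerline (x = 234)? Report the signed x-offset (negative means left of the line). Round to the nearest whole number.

≈ 61 mm

Areas → weights: sidebar 123·123 = 15129, body column 101·154 = 15554, folio 145·110 = 15950, headline 152·33 = 5016, photo 138·59 = 8142; Σw = 59791.
Σw·x = 15129·363 + 15554·295 + 15950·249 + 5016·45 + 8142·412 = 17632031, so x̄ = 17632031/59791 ≈ 294.89.
Offset from x = 234: 294.89 − 234 ≈ 60.89.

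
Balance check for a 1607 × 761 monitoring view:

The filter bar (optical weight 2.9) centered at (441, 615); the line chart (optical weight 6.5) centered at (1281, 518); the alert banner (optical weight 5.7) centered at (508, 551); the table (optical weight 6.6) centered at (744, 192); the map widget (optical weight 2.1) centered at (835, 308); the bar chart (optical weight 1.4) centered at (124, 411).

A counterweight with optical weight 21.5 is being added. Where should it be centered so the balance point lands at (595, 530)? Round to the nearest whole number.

(393, 650)

After adding the counterweight, total weight = 2.9 + 6.5 + 5.7 + 6.6 + 2.1 + 1.4 + 21.5 = 46.7.
x: need Σw·x = 46.7·595 = 27786.5. Existing = 2.9·441 + 6.5·1281 + 5.7·508 + 6.6·744 + 2.1·835 + 1.4·124 = 19338.5. Remainder 8448.0 / 21.5 ≈ 392.93.
y: need Σw·y = 46.7·530 = 24751.0. Existing = 2.9·615 + 6.5·518 + 5.7·551 + 6.6·192 + 2.1·308 + 1.4·411 = 10780.6. Remainder 13970.4 / 21.5 ≈ 649.79.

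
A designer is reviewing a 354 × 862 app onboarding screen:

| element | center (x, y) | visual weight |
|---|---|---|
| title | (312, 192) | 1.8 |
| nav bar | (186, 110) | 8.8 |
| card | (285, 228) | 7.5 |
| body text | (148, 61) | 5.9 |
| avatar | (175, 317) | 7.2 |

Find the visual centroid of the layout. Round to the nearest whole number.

(207, 182)

Total weight = 1.8 + 8.8 + 7.5 + 5.9 + 7.2 = 31.2.
x: (1.8·312 + 8.8·186 + 7.5·285 + 5.9·148 + 7.2·175) / 31.2 = 6469.1 / 31.2 ≈ 207.34
y: (1.8·192 + 8.8·110 + 7.5·228 + 5.9·61 + 7.2·317) / 31.2 = 5665.9 / 31.2 ≈ 181.60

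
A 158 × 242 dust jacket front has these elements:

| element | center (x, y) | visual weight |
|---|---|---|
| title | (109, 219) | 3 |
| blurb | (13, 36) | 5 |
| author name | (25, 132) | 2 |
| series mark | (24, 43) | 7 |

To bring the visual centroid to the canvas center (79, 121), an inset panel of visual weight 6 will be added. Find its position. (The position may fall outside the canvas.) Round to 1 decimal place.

New total weight: (3 + 5 + 2 + 7) + 6 = 23.
Along x: (610 + 6·x) / 23 = 79 (existing moment 3·109 + 5·13 + 2·25 + 7·24 = 610) ⇒ x = (1817 − 610) / 6 ≈ 201.17.
Along y: (1402 + 6·y) / 23 = 121 (existing moment 3·219 + 5·36 + 2·132 + 7·43 = 1402) ⇒ y = (2783 − 1402) / 6 ≈ 230.17.

(201.2, 230.2)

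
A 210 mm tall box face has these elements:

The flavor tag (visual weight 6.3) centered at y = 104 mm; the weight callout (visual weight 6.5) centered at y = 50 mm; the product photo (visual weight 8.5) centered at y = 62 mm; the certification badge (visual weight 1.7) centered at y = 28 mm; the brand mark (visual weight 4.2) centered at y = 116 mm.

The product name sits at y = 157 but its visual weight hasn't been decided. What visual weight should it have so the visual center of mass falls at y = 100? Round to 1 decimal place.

w ≈ 11.9

Fixed elements: Σw = 6.3 + 6.5 + 8.5 + 1.7 + 4.2 = 27.2, Σw·y = 6.3·104 + 6.5·50 + 8.5·62 + 1.7·28 + 4.2·116 = 2042.0.
For the centroid to hit 100: (2042.0 + w·157) / (27.2 + w) = 100.
Rearranging, w·(157 − 100) = 100·27.2 − 2042.0 = 678.0, so w ≈ 678.0/57 = 11.89.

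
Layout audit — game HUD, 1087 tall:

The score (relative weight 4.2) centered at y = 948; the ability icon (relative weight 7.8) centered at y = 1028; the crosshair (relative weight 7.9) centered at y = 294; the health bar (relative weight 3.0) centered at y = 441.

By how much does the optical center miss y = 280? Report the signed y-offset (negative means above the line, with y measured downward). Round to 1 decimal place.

≈ 403.2

Weights sum to 4.2 + 7.8 + 7.9 + 3.0 = 22.9.
Σw·y = 4.2·948 + 7.8·1028 + 7.9·294 + 3.0·441 = 15645.6, so ȳ = 15645.6/22.9 ≈ 683.21.
Difference: 683.21 − 280 ≈ 403.21.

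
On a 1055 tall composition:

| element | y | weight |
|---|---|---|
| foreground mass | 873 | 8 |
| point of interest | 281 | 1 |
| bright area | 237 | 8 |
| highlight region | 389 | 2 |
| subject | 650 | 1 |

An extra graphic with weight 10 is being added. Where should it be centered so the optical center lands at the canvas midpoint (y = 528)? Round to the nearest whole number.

New total weight: (8 + 1 + 8 + 2 + 1) + 10 = 30.
y: target moment 30×528 = 15840; current 8·873 + 1·281 + 8·237 + 2·389 + 1·650 = 10589; the extra graphic supplies 5251, so y = 5251/10 ≈ 525.10.

y ≈ 525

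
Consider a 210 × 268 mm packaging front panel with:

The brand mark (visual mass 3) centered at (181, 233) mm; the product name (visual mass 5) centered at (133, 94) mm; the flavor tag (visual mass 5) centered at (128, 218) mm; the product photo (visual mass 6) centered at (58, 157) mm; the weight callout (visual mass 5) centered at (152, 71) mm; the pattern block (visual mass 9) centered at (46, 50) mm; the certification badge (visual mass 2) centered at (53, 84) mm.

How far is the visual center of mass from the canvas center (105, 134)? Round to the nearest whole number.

≈ 16 mm

Total weight = 3 + 5 + 5 + 6 + 5 + 9 + 2 = 35.
Σw·x = 3·181 + 5·133 + 5·128 + 6·58 + 5·152 + 9·46 + 2·53 = 3476, so x̄ = 3476/35 ≈ 99.31.
Σw·y = 3·233 + 5·94 + 5·218 + 6·157 + 5·71 + 9·50 + 2·84 = 4174, so ȳ = 4174/35 ≈ 119.26.
Relative to (105, 134): Δ = (-5.69, -14.74); |Δ| = √(-5.69² + -14.74²) ≈ 15.80.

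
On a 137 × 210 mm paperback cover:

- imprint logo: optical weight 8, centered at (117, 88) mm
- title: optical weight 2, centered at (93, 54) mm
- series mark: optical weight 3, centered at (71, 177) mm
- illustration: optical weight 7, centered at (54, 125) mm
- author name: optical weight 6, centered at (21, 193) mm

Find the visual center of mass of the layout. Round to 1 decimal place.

(70.7, 129.8)

Σw = 8 + 2 + 3 + 7 + 6 = 26.
x: (8·117 + 2·93 + 3·71 + 7·54 + 6·21) / 26 = 1839 / 26 ≈ 70.73
y: (8·88 + 2·54 + 3·177 + 7·125 + 6·193) / 26 = 3376 / 26 ≈ 129.85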